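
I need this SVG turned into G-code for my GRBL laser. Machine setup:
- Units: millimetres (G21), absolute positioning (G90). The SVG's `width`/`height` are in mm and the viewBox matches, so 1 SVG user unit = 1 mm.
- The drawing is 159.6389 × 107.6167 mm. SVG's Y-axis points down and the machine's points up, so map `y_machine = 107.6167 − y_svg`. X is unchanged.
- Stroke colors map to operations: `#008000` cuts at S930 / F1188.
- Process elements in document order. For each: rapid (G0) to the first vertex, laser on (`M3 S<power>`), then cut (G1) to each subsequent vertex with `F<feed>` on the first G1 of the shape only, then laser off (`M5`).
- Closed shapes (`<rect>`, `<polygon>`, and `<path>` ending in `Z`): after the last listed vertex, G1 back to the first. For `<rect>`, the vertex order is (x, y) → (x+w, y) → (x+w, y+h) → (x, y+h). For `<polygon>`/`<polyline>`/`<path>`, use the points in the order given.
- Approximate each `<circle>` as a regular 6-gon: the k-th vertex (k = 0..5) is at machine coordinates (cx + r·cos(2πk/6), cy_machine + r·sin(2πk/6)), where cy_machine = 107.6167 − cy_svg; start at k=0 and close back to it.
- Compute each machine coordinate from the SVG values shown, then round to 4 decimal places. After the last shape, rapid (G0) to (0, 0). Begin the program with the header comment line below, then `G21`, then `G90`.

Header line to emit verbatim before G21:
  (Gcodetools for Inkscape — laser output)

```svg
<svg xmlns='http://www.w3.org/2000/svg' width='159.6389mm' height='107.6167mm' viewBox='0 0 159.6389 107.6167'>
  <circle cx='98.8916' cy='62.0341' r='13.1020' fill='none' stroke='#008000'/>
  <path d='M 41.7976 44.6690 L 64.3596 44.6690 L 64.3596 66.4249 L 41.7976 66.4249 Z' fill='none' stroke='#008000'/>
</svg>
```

1 u = 1 mm; y_m = 107.6167 − y.

[1] `<circle>` circle, #008000→cut S930 F1188: (111.9936,45.5826) → (105.4426,56.9293) → (92.3406,56.9293) → (85.7896,45.5826) → (92.3406,34.2359) → (105.4426,34.2359) → (111.9936,45.5826) (closed)

[2] `<path>` rectangle, #008000→cut S930 F1188: (41.7976,62.9477) → (64.3596,62.9477) → (64.3596,41.1918) → (41.7976,41.1918) → (41.7976,62.9477) (closed)

(Gcodetools for Inkscape — laser output)
G21
G90
G0 X111.9936 Y45.5826
M3 S930
G1 X105.4426 Y56.9293 F1188
G1 X92.3406 Y56.9293
G1 X85.7896 Y45.5826
G1 X92.3406 Y34.2359
G1 X105.4426 Y34.2359
G1 X111.9936 Y45.5826
M5
G0 X41.7976 Y62.9477
M3 S930
G1 X64.3596 Y62.9477 F1188
G1 X64.3596 Y41.1918
G1 X41.7976 Y41.1918
G1 X41.7976 Y62.9477
M5
G0 X0.0000 Y0.0000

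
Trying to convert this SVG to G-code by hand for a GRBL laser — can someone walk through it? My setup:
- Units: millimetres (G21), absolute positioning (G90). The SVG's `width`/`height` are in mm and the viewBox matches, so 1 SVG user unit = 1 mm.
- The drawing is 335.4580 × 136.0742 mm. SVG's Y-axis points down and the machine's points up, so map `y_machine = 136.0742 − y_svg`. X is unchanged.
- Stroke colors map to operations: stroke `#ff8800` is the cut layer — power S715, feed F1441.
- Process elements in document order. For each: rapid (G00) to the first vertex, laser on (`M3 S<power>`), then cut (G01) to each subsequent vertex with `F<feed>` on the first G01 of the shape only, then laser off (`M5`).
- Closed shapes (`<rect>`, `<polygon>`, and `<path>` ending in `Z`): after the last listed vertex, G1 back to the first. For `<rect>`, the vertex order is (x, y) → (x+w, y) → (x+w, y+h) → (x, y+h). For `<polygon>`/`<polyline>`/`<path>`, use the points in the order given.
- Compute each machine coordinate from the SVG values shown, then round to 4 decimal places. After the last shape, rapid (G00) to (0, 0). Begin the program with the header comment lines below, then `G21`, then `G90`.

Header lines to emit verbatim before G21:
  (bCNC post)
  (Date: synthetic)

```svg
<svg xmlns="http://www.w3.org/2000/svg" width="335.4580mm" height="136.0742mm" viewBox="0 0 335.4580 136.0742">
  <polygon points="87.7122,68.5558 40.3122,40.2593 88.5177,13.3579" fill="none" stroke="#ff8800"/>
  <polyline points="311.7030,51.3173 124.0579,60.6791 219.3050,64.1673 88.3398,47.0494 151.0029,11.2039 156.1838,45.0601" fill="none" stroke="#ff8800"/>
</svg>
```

(bCNC post)
(Date: synthetic)
G21
G90
G00 X87.7122 Y67.5184
M3 S715
G01 X40.3122 Y95.8149 F1441
G01 X88.5177 Y122.7163
G01 X87.7122 Y67.5184
M5
G00 X311.7030 Y84.7569
M3 S715
G01 X124.0579 Y75.3951 F1441
G01 X219.3050 Y71.9069
G01 X88.3398 Y89.0248
G01 X151.0029 Y124.8703
G01 X156.1838 Y91.0141
M5
G00 X0.0000 Y0.0000

Since the viewBox matches the mm dimensions, user units are millimetres directly. The only transform is the Y-flip y_m = 136.0742 − y_svg.

Shape 1 is a regular polygon drawn with `<polygon>`. Its stroke #ff8800 means cut at S715, F1441. After flipping Y the toolpath is (87.7122,67.5184) → (40.3122,95.8149) → (88.5177,122.7163) → (87.7122,67.5184), returning to the start.

Shape 2 is a open polyline drawn with `<polyline>`. Its stroke #ff8800 means cut at S715, F1441. After flipping Y the toolpath is (311.7030,84.7569) → (124.0579,75.3951) → (219.3050,71.9069) → (88.3398,89.0248) → (151.0029,124.8703) → (156.1838,91.0141).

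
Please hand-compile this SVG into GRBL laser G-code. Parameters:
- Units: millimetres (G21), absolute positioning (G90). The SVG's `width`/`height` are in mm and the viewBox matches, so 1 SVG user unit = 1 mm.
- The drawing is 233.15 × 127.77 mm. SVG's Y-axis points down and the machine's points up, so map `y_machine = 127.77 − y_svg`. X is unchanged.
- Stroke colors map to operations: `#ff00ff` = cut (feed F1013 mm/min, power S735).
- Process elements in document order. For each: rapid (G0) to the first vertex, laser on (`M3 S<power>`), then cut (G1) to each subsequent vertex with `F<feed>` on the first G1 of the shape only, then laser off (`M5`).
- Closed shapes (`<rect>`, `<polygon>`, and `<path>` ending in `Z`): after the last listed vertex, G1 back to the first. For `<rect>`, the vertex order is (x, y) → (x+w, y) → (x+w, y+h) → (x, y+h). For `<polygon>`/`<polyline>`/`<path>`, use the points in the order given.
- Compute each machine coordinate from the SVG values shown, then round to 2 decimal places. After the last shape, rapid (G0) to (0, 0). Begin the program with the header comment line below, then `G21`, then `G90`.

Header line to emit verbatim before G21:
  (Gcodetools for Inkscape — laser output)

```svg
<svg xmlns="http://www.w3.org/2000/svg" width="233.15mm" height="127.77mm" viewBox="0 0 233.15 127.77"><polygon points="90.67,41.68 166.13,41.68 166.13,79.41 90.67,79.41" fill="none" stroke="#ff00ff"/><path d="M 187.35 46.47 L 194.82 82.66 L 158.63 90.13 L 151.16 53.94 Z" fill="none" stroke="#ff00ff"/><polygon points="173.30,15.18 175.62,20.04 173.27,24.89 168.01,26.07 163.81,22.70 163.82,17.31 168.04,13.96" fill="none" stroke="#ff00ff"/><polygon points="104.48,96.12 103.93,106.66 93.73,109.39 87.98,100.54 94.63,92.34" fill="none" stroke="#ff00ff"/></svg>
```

(Gcodetools for Inkscape — laser output)
G21
G90
G0 X90.67 Y86.09
M3 S735
G1 X166.13 Y86.09 F1013
G1 X166.13 Y48.36
G1 X90.67 Y48.36
G1 X90.67 Y86.09
M5
G0 X187.35 Y81.30
M3 S735
G1 X194.82 Y45.11 F1013
G1 X158.63 Y37.64
G1 X151.16 Y73.83
G1 X187.35 Y81.30
M5
G0 X173.30 Y112.59
M3 S735
G1 X175.62 Y107.73 F1013
G1 X173.27 Y102.88
G1 X168.01 Y101.70
G1 X163.81 Y105.07
G1 X163.82 Y110.46
G1 X168.04 Y113.81
G1 X173.30 Y112.59
M5
G0 X104.48 Y31.65
M3 S735
G1 X103.93 Y21.11 F1013
G1 X93.73 Y18.38
G1 X87.98 Y27.23
G1 X94.63 Y35.43
G1 X104.48 Y31.65
M5
G0 X0.00 Y0.00

Since the viewBox matches the mm dimensions, user units are millimetres directly. The only transform is the Y-flip y_m = 127.77 − y_svg.

Shape 1 is a rectangle drawn with `<polygon>`. Its stroke #ff00ff means cut at S735, F1013. After flipping Y the toolpath is (90.67,86.09) → (166.13,86.09) → (166.13,48.36) → (90.67,48.36) → (90.67,86.09), returning to the start.

Shape 2 is a regular polygon drawn with `<path>`. Its stroke #ff00ff means cut at S735, F1013. After flipping Y the toolpath is (187.35,81.30) → (194.82,45.11) → (158.63,37.64) → (151.16,73.83) → (187.35,81.30), returning to the start.

Shape 3 is a regular polygon drawn with `<polygon>`. Its stroke #ff00ff means cut at S735, F1013. After flipping Y the toolpath is (173.30,112.59) → (175.62,107.73) → (173.27,102.88) → (168.01,101.70) → (163.81,105.07) → (163.82,110.46) → (168.04,113.81) → (173.30,112.59), returning to the start.

Shape 4 is a regular polygon drawn with `<polygon>`. Its stroke #ff00ff means cut at S735, F1013. After flipping Y the toolpath is (104.48,31.65) → (103.93,21.11) → (93.73,18.38) → (87.98,27.23) → (94.63,35.43) → (104.48,31.65), returning to the start.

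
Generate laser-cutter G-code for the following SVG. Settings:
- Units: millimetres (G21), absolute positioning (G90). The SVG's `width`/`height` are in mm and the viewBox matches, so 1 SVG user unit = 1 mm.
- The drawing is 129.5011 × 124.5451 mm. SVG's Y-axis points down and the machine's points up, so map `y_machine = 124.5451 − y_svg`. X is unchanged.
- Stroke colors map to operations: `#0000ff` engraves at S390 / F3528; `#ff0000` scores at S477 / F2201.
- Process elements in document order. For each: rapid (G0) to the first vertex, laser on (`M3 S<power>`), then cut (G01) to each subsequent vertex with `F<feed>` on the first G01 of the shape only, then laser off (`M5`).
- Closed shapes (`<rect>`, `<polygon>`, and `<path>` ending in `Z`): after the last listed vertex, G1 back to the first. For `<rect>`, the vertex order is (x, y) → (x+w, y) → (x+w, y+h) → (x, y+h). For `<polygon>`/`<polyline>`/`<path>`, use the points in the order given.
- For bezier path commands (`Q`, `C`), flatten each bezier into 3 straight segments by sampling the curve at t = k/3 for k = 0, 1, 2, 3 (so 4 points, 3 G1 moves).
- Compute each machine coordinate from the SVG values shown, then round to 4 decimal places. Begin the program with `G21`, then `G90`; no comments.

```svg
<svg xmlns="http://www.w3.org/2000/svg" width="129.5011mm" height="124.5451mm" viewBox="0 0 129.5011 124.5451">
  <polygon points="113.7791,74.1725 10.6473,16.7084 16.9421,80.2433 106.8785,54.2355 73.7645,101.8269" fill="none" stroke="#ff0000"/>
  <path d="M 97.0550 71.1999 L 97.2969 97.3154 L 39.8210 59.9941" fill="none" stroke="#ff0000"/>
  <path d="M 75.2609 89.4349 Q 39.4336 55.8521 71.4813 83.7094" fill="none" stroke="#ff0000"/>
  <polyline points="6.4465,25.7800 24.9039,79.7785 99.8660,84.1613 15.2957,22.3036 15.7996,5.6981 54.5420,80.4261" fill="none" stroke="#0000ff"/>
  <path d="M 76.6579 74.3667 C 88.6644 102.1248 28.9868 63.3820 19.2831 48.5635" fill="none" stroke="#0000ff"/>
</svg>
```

G21
G90
G0 X113.7791 Y50.3726
M3 S477
G01 X10.6473 Y107.8367 F2201
G01 X16.9421 Y44.3018
G01 X106.8785 Y70.3096
G01 X73.7645 Y22.7182
G01 X113.7791 Y50.3726
M5
G0 X97.0550 Y53.3452
M3 S477
G01 X97.2969 Y27.2297 F2201
G01 X39.8210 Y64.5510
M5
G0 X75.2609 Y35.1102
M3 S477
G01 X58.9177 Y50.6721 F2201
G01 X57.6578 Y52.5806
G01 X71.4813 Y40.8357
M5
G0 X6.4465 Y98.7651
M3 S390
G01 X24.9039 Y44.7666 F3528
G01 X99.8660 Y40.3838
G01 X15.2957 Y102.2415
G01 X15.7996 Y118.8470
G01 X54.5420 Y44.1190
M5
G0 X76.6579 Y50.1784
M3 S390
G01 X69.2756 Y41.2382 F3528
G01 X41.1389 Y56.5374
G01 X19.2831 Y75.9816
M5

viewBox `0 0 129.5011 124.5451` with mm width/height → 1 unit = 1 mm. Flip: y_m = 124.5451 − y_svg.

**Shape 1** — `<polygon>` closed polygon, stroke `#ff0000` → score (S477, F2201). Machine vertices: (113.7791,50.3726) → (10.6473,107.8367) → (16.9421,44.3018) → (106.8785,70.3096) → (73.7645,22.7182) → (113.7791,50.3726). Closed: final G1 returns to the first vertex.

**Shape 2** — `<path>` open polyline, stroke `#ff0000` → score (S477, F2201). Machine vertices: (97.0550,53.3452) → (97.2969,27.2297) → (39.8210,64.5510). Open path.

**Shape 3** — `<path>` quadratic bezier, stroke `#ff0000` → score (S477, F2201). Control points (SVG): P0=(75.2609,89.4349), P1=(39.4336,55.8521), P2=(71.4813,83.7094); sampled at t=k/3. Machine vertices: (75.2609,35.1102) → (58.9177,50.6721) → (57.6578,52.5806) → (71.4813,40.8357). Open path.

**Shape 4** — `<polyline>` open polyline, stroke `#0000ff` → engrave (S390, F3528). Machine vertices: (6.4465,98.7651) → (24.9039,44.7666) → (99.8660,40.3838) → (15.2957,102.2415) → (15.7996,118.8470) → (54.5420,44.1190). Open path.

**Shape 5** — `<path>` cubic bezier, stroke `#0000ff` → engrave (S390, F3528). Control points (SVG): P0=(76.6579,74.3667), P1=(88.6644,102.1248), P2=(28.9868,63.3820), P3=(19.2831,48.5635); sampled at t=k/3. Machine vertices: (76.6579,50.1784) → (69.2756,41.2382) → (41.1389,56.5374) → (19.2831,75.9816). Open path.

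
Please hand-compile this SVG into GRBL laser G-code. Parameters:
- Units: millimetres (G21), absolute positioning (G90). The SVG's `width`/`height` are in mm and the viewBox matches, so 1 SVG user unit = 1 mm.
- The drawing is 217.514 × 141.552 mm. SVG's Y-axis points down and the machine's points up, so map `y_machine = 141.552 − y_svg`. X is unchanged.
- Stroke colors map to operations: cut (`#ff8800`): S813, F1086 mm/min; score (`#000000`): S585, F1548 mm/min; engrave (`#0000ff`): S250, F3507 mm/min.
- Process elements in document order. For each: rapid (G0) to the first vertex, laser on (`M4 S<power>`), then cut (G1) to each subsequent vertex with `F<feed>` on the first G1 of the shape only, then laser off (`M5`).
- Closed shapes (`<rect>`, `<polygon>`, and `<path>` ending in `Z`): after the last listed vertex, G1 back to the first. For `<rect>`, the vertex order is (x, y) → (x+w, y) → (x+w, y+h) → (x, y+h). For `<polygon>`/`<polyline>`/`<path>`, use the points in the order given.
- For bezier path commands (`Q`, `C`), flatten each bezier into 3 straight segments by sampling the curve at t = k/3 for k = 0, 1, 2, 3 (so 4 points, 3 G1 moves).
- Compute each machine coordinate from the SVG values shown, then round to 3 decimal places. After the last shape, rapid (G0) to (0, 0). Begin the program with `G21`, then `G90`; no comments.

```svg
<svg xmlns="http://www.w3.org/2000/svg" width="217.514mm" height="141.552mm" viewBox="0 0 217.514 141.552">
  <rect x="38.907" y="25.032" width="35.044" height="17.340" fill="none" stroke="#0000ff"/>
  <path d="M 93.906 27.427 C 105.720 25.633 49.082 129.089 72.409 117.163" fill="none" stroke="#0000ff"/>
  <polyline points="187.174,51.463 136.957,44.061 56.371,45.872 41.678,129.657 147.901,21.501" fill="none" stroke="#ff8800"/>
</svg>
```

G21
G90
G0 X38.907 Y116.520
M4 S250
G1 X73.951 Y116.520 F3507
G1 X73.951 Y99.180
G1 X38.907 Y99.180
G1 X38.907 Y116.520
M5
G0 X93.906 Y114.125
M4 S250
G1 X88.400 Y89.007 F3507
G1 X70.240 Y42.752
G1 X72.409 Y24.389
M5
G0 X187.174 Y90.089
M4 S813
G1 X136.957 Y97.491 F1086
G1 X56.371 Y95.680
G1 X41.678 Y11.895
G1 X147.901 Y120.051
M5
G0 X0.000 Y0.000

1 u = 1 mm; y_m = 141.552 − y.

[1] `<rect>` rectangle, #0000ff→engrave S250 F3507: (38.907,116.520) → (73.951,116.520) → (73.951,99.180) → (38.907,99.180) → (38.907,116.520) (closed)

[2] `<path>` cubic bezier, #0000ff→engrave S250 F3507: (93.906,114.125) → (88.400,89.007) → (70.240,42.752) → (72.409,24.389)

[3] `<polyline>` open polyline, #ff8800→cut S813 F1086: (187.174,90.089) → (136.957,97.491) → (56.371,95.680) → (41.678,11.895) → (147.901,120.051)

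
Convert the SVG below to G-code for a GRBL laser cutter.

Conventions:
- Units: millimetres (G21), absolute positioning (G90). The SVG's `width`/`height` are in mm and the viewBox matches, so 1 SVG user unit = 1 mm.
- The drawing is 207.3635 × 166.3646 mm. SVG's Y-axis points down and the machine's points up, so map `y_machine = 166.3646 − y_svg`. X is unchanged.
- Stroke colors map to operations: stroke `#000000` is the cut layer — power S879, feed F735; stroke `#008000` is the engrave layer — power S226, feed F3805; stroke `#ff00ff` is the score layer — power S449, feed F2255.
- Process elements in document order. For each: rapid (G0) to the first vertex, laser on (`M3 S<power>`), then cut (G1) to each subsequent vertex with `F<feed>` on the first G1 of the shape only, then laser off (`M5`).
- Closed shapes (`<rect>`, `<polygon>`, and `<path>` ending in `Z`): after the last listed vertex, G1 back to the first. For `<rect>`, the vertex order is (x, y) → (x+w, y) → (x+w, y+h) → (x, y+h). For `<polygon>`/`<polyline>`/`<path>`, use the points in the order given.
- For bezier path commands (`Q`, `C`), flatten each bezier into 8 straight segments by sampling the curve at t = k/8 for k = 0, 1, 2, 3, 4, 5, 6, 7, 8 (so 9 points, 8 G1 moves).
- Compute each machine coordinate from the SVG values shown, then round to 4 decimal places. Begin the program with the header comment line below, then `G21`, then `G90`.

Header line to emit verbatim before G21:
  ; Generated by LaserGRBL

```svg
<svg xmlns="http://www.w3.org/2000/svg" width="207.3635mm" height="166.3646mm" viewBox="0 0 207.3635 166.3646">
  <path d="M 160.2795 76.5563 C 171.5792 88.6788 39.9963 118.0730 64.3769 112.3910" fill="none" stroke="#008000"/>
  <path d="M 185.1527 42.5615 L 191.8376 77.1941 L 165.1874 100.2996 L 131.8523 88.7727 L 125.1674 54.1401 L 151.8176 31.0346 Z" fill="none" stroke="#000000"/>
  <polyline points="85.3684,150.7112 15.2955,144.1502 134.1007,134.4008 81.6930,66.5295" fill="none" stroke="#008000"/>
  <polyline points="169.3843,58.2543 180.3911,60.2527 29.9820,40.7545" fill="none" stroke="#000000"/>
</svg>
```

1 u = 1 mm; y_m = 166.3646 − y.

[1] `<path>` cubic bezier, #008000→engrave S226 F3805: (160.2795,89.8083) → (158.4029,84.5550) → (146.6333,78.2959) → (128.4725,71.6445) → (107.4229,65.2143) → (86.9864,59.6186) → (70.6651,55.4710) → (61.9613,53.3848) → (64.3769,53.9736)

[2] `<path>` regular polygon, #000000→cut S879 F735: (185.1527,123.8031) → (191.8376,89.1705) → (165.1874,66.0650) → (131.8523,77.5919) → (125.1674,112.2245) → (151.8176,135.3300) → (185.1527,123.8031) (closed)

[3] `<polyline>` open polyline, #008000→engrave S226 F3805: (85.3684,15.6534) → (15.2955,22.2144) → (134.1007,31.9638) → (81.6930,99.8351)

[4] `<polyline>` open polyline, #000000→cut S879 F735: (169.3843,108.1103) → (180.3911,106.1119) → (29.9820,125.6101)

; Generated by LaserGRBL
G21
G90
G0 X160.2795 Y89.8083
M3 S226
G1 X158.4029 Y84.5550 F3805
G1 X146.6333 Y78.2959
G1 X128.4725 Y71.6445
G1 X107.4229 Y65.2143
G1 X86.9864 Y59.6186
G1 X70.6651 Y55.4710
G1 X61.9613 Y53.3848
G1 X64.3769 Y53.9736
M5
G0 X185.1527 Y123.8031
M3 S879
G1 X191.8376 Y89.1705 F735
G1 X165.1874 Y66.0650
G1 X131.8523 Y77.5919
G1 X125.1674 Y112.2245
G1 X151.8176 Y135.3300
G1 X185.1527 Y123.8031
M5
G0 X85.3684 Y15.6534
M3 S226
G1 X15.2955 Y22.2144 F3805
G1 X134.1007 Y31.9638
G1 X81.6930 Y99.8351
M5
G0 X169.3843 Y108.1103
M3 S879
G1 X180.3911 Y106.1119 F735
G1 X29.9820 Y125.6101
M5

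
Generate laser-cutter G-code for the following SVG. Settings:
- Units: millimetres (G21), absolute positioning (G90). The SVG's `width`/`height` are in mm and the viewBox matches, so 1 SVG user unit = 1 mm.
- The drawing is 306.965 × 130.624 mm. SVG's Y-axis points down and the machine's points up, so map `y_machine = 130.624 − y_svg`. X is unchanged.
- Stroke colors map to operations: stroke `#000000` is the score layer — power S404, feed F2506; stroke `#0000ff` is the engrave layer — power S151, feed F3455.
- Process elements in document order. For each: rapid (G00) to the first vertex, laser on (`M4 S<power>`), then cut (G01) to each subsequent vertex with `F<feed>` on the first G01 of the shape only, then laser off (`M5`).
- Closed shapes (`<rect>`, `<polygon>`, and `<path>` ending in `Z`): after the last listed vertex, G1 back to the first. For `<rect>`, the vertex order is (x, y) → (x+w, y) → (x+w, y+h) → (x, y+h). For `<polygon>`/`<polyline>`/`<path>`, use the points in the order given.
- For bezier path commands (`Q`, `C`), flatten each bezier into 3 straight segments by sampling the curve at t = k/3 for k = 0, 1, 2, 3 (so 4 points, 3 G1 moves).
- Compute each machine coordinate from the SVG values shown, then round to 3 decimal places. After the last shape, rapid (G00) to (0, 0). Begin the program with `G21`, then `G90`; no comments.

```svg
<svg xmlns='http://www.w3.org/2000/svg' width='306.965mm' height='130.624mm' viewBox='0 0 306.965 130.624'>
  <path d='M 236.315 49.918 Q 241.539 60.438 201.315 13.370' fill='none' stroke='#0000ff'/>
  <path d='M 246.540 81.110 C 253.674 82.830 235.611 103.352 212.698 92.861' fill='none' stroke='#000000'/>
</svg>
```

G21
G90
G00 X236.315 Y80.706
M4 S151
G01 X234.748 Y80.091 F3455
G01 X223.081 Y92.274
G01 X201.315 Y117.254
M5
G00 X246.540 Y49.514
M4 S404
G01 X246.029 Y43.372 F2506
G01 X233.241 Y35.765
G01 X212.698 Y37.763
M5
G00 X0.000 Y0.000

Since the viewBox matches the mm dimensions, user units are millimetres directly. The only transform is the Y-flip y_m = 130.624 − y_svg.

Shape 1 is a quadratic bezier drawn with `<path>`. Its stroke #0000ff means engrave at S151, F3455. After flipping Y the toolpath is (236.315,80.706) → (234.748,80.091) → (223.081,92.274) → (201.315,117.254).

Shape 2 is a cubic bezier drawn with `<path>`. Its stroke #000000 means score at S404, F2506. After flipping Y the toolpath is (246.540,49.514) → (246.029,43.372) → (233.241,35.765) → (212.698,37.763).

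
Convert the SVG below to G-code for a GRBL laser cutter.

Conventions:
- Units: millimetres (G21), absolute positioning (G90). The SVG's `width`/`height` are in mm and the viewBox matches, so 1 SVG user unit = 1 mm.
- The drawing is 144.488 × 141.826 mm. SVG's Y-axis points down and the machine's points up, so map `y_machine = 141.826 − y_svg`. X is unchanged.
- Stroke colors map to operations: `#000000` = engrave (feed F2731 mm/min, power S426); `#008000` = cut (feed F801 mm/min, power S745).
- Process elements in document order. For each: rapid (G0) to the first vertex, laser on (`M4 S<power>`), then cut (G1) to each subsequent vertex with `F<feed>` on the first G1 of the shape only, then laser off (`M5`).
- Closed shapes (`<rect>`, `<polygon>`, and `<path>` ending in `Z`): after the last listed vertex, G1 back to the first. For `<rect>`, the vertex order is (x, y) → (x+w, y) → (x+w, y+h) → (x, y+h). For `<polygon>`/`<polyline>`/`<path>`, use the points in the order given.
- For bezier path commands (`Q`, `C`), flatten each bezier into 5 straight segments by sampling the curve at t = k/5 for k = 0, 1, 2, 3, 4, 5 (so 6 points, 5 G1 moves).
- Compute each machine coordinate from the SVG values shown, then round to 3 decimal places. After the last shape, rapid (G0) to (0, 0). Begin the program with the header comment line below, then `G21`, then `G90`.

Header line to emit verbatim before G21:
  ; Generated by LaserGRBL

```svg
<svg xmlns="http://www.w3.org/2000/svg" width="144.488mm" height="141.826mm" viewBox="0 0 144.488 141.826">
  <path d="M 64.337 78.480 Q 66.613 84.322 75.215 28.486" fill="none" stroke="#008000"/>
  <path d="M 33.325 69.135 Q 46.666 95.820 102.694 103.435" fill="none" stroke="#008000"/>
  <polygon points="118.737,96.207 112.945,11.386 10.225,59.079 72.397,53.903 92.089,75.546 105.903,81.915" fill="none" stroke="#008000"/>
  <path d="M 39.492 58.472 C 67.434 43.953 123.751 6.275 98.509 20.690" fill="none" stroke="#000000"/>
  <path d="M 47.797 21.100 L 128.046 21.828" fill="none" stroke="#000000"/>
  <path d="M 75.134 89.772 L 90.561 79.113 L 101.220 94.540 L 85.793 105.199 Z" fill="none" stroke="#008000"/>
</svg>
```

; Generated by LaserGRBL
G21
G90
G0 X64.337 Y63.346
M4 S745
G1 X65.500 Y63.476 F801
G1 X67.170 Y68.541
G1 X69.346 Y78.540
G1 X72.027 Y93.473
G1 X75.215 Y113.340
M5
G0 X33.325 Y72.691
M4 S745
G1 X40.369 Y62.780 F801
G1 X50.828 Y54.394
G1 X64.702 Y47.534
G1 X81.990 Y42.200
G1 X102.694 Y38.391
M5
G0 X118.737 Y45.619
M4 S745
G1 X112.945 Y130.440 F801
G1 X10.225 Y82.747
G1 X72.397 Y87.923
G1 X92.089 Y66.280
G1 X105.903 Y59.911
G1 X118.737 Y45.619
M5
G0 X39.492 Y83.354
M4 S426
G1 X58.783 Y94.242 F2731
G1 X79.607 Y107.077
G1 X96.687 Y118.245
G1 X104.747 Y124.136
G1 X98.509 Y121.136
M5
G0 X47.797 Y120.726
M4 S426
G1 X128.046 Y119.998 F2731
M5
G0 X75.134 Y52.054
M4 S745
G1 X90.561 Y62.713 F801
G1 X101.220 Y47.286
G1 X85.793 Y36.627
G1 X75.134 Y52.054
M5
G0 X0.000 Y0.000

viewBox `0 0 144.488 141.826` with mm width/height → 1 unit = 1 mm. Flip: y_m = 141.826 − y_svg.

**Shape 1** — `<path>` quadratic bezier, stroke `#008000` → cut (S745, F801). Control points (SVG): P0=(64.337,78.480), P1=(66.613,84.322), P2=(75.215,28.486); sampled at t=k/5. Machine vertices: (64.337,63.346) → (65.500,63.476) → (67.170,68.541) → (69.346,78.540) → (72.027,93.473) → (75.215,113.340). Open path.

**Shape 2** — `<path>` quadratic bezier, stroke `#008000` → cut (S745, F801). Control points (SVG): P0=(33.325,69.135), P1=(46.666,95.820), P2=(102.694,103.435); sampled at t=k/5. Machine vertices: (33.325,72.691) → (40.369,62.780) → (50.828,54.394) → (64.702,47.534) → (81.990,42.200) → (102.694,38.391). Open path.

**Shape 3** — `<polygon>` closed polygon, stroke `#008000` → cut (S745, F801). Machine vertices: (118.737,45.619) → (112.945,130.440) → (10.225,82.747) → (72.397,87.923) → (92.089,66.280) → (105.903,59.911) → (118.737,45.619). Closed: final G1 returns to the first vertex.

**Shape 4** — `<path>` cubic bezier, stroke `#000000` → engrave (S426, F2731). Control points (SVG): P0=(39.492,58.472), P1=(67.434,43.953), P2=(123.751,6.275), P3=(98.509,20.690); sampled at t=k/5. Machine vertices: (39.492,83.354) → (58.783,94.242) → (79.607,107.077) → (96.687,118.245) → (104.747,124.136) → (98.509,121.136). Open path.

**Shape 5** — `<path>` line segment, stroke `#000000` → engrave (S426, F2731). Machine vertices: (47.797,120.726) → (128.046,119.998). Open path.

**Shape 6** — `<path>` regular polygon, stroke `#008000` → cut (S745, F801). Machine vertices: (75.134,52.054) → (90.561,62.713) → (101.220,47.286) → (85.793,36.627) → (75.134,52.054). Closed: final G1 returns to the first vertex.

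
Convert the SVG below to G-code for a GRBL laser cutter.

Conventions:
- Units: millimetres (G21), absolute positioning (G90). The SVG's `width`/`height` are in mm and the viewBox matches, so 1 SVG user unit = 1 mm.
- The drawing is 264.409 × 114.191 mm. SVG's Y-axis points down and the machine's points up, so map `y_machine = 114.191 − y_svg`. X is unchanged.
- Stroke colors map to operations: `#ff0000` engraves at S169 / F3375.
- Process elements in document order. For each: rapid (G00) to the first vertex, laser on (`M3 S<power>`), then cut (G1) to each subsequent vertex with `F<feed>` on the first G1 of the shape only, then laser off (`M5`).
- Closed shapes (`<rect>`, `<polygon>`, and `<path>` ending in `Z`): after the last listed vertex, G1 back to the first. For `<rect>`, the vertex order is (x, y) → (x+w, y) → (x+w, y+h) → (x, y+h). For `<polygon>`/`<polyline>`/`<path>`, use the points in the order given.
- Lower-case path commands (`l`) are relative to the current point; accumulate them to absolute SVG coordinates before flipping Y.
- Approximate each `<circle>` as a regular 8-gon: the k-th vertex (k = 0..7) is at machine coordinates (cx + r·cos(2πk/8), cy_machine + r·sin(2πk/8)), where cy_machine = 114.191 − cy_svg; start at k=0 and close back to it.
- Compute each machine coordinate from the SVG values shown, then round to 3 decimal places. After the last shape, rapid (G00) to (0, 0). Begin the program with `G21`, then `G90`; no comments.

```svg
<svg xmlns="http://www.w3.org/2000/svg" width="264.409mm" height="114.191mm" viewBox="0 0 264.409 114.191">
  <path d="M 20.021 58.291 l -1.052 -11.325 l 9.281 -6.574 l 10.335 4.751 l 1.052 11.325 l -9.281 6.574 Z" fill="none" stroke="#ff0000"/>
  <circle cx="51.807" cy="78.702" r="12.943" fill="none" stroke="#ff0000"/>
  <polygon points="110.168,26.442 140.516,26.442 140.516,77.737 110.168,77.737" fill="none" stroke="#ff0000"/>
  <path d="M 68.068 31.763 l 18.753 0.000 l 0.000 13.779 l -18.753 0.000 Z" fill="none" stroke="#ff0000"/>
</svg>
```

viewBox `0 0 264.409 114.191` with mm width/height → 1 unit = 1 mm. Flip: y_m = 114.191 − y_svg.

**Shape 1** — `<path>` regular polygon, stroke `#ff0000` → engrave (S169, F3375). Machine vertices: (20.021,55.900) → (18.969,67.225) → (28.250,73.799) → (38.585,69.048) → (39.637,57.723) → (30.356,51.149) → (20.021,55.900). Closed: final G1 returns to the first vertex.

**Shape 2** — `<circle>` circle, stroke `#ff0000` → engrave (S169, F3375). Machine vertices: (64.750,35.489) → (60.959,44.641) → (51.807,48.432) → (42.655,44.641) → (38.864,35.489) → (42.655,26.337) → (51.807,22.546) → (60.959,26.337) → (64.750,35.489). Closed: final G1 returns to the first vertex.

**Shape 3** — `<polygon>` rectangle, stroke `#ff0000` → engrave (S169, F3375). Machine vertices: (110.168,87.749) → (140.516,87.749) → (140.516,36.454) → (110.168,36.454) → (110.168,87.749). Closed: final G1 returns to the first vertex.

**Shape 4** — `<path>` rectangle, stroke `#ff0000` → engrave (S169, F3375). Machine vertices: (68.068,82.428) → (86.821,82.428) → (86.821,68.649) → (68.068,68.649) → (68.068,82.428). Closed: final G1 returns to the first vertex.

G21
G90
G00 X20.021 Y55.900
M3 S169
G1 X18.969 Y67.225 F3375
G1 X28.250 Y73.799
G1 X38.585 Y69.048
G1 X39.637 Y57.723
G1 X30.356 Y51.149
G1 X20.021 Y55.900
M5
G00 X64.750 Y35.489
M3 S169
G1 X60.959 Y44.641 F3375
G1 X51.807 Y48.432
G1 X42.655 Y44.641
G1 X38.864 Y35.489
G1 X42.655 Y26.337
G1 X51.807 Y22.546
G1 X60.959 Y26.337
G1 X64.750 Y35.489
M5
G00 X110.168 Y87.749
M3 S169
G1 X140.516 Y87.749 F3375
G1 X140.516 Y36.454
G1 X110.168 Y36.454
G1 X110.168 Y87.749
M5
G00 X68.068 Y82.428
M3 S169
G1 X86.821 Y82.428 F3375
G1 X86.821 Y68.649
G1 X68.068 Y68.649
G1 X68.068 Y82.428
M5
G00 X0.000 Y0.000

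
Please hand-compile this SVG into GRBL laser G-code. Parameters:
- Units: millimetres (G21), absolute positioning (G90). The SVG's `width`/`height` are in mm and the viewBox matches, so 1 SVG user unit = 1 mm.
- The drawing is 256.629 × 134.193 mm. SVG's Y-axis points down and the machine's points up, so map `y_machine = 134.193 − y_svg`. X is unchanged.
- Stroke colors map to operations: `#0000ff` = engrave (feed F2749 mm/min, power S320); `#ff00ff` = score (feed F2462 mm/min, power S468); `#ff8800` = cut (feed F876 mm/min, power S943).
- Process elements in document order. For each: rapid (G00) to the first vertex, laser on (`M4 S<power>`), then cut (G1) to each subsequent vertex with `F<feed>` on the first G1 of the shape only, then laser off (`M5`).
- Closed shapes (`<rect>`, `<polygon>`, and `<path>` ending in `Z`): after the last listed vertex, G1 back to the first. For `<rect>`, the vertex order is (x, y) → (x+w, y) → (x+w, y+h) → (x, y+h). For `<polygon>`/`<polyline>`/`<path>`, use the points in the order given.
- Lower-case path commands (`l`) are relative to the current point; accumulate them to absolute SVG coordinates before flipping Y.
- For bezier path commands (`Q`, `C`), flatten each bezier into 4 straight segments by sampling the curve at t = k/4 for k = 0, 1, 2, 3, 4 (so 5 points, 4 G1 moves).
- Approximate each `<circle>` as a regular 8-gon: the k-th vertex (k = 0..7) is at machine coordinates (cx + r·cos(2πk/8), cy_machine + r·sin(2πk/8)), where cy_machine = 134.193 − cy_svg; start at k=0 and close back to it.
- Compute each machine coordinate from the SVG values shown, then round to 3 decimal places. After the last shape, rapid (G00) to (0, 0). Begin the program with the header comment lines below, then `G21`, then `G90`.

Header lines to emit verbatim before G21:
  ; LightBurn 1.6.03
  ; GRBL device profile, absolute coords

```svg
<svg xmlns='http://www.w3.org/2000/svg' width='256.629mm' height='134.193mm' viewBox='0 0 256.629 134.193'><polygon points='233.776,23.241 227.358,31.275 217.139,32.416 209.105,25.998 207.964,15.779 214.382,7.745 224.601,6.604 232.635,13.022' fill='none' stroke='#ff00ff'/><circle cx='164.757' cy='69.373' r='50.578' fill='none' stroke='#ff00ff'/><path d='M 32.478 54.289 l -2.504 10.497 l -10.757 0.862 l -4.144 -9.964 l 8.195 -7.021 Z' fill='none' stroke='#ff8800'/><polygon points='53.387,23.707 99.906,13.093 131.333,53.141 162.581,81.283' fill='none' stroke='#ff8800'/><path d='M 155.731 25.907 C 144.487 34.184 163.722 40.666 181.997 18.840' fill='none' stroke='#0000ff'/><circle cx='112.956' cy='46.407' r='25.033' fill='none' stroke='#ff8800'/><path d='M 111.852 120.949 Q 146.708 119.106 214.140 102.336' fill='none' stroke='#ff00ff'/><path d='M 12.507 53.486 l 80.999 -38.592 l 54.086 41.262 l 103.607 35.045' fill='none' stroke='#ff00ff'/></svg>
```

viewBox `0 0 256.629 134.193` with mm width/height → 1 unit = 1 mm. Flip: y_m = 134.193 − y_svg.

**Shape 1** — `<polygon>` regular polygon, stroke `#ff00ff` → score (S468, F2462). Machine vertices: (233.776,110.952) → (227.358,102.918) → (217.139,101.777) → (209.105,108.195) → (207.964,118.414) → (214.382,126.448) → (224.601,127.589) → (232.635,121.171) → (233.776,110.952). Closed: final G1 returns to the first vertex.

**Shape 2** — `<circle>` circle, stroke `#ff00ff` → score (S468, F2462). Machine vertices: (215.335,64.820) → (200.521,100.584) → (164.757,115.398) → (128.993,100.584) → (114.179,64.820) → (128.993,29.056) → (164.757,14.242) → (200.521,29.056) → (215.335,64.820). Closed: final G1 returns to the first vertex.

**Shape 3** — `<path>` regular polygon, stroke `#ff8800` → cut (S943, F876). Machine vertices: (32.478,79.904) → (29.974,69.407) → (19.217,68.545) → (15.073,78.509) → (23.268,85.530) → (32.478,79.904). Closed: final G1 returns to the first vertex.

**Shape 4** — `<polygon>` closed polygon, stroke `#ff8800` → cut (S943, F876). Machine vertices: (53.387,110.486) → (99.906,121.100) → (131.333,81.052) → (162.581,52.910) → (53.387,110.486). Closed: final G1 returns to the first vertex.

**Shape 5** — `<path>` cubic bezier, stroke `#0000ff` → engrave (S320, F2749). Control points (SVG): P0=(155.731,25.907), P1=(144.487,34.184), P2=(163.722,40.666), P3=(181.997,18.840); sampled at t=k/4. Machine vertices: (155.731,108.286) → (152.522,102.829) → (157.794,100.531) → (168.602,103.877) → (181.997,115.353). Open path.

**Shape 6** — `<circle>` circle, stroke `#ff8800` → cut (S943, F876). Machine vertices: (137.989,87.786) → (130.657,105.487) → (112.956,112.819) → (95.255,105.487) → (87.923,87.786) → (95.255,70.085) → (112.956,62.753) → (130.657,70.085) → (137.989,87.786). Closed: final G1 returns to the first vertex.

**Shape 7** — `<path>` quadratic bezier, stroke `#ff00ff` → score (S468, F2462). Control points (SVG): P0=(111.852,120.949), P1=(146.708,119.106), P2=(214.140,102.336); sampled at t=k/4. Machine vertices: (111.852,13.244) → (131.316,15.098) → (154.852,18.819) → (182.460,24.405) → (214.140,31.857). Open path.

**Shape 8** — `<path>` open polyline, stroke `#ff00ff` → score (S468, F2462). Machine vertices: (12.507,80.707) → (93.506,119.299) → (147.592,78.037) → (251.199,42.992). Open path.

; LightBurn 1.6.03
; GRBL device profile, absolute coords
G21
G90
G00 X233.776 Y110.952
M4 S468
G1 X227.358 Y102.918 F2462
G1 X217.139 Y101.777
G1 X209.105 Y108.195
G1 X207.964 Y118.414
G1 X214.382 Y126.448
G1 X224.601 Y127.589
G1 X232.635 Y121.171
G1 X233.776 Y110.952
M5
G00 X215.335 Y64.820
M4 S468
G1 X200.521 Y100.584 F2462
G1 X164.757 Y115.398
G1 X128.993 Y100.584
G1 X114.179 Y64.820
G1 X128.993 Y29.056
G1 X164.757 Y14.242
G1 X200.521 Y29.056
G1 X215.335 Y64.820
M5
G00 X32.478 Y79.904
M4 S943
G1 X29.974 Y69.407 F876
G1 X19.217 Y68.545
G1 X15.073 Y78.509
G1 X23.268 Y85.530
G1 X32.478 Y79.904
M5
G00 X53.387 Y110.486
M4 S943
G1 X99.906 Y121.100 F876
G1 X131.333 Y81.052
G1 X162.581 Y52.910
G1 X53.387 Y110.486
M5
G00 X155.731 Y108.286
M4 S320
G1 X152.522 Y102.829 F2749
G1 X157.794 Y100.531
G1 X168.602 Y103.877
G1 X181.997 Y115.353
M5
G00 X137.989 Y87.786
M4 S943
G1 X130.657 Y105.487 F876
G1 X112.956 Y112.819
G1 X95.255 Y105.487
G1 X87.923 Y87.786
G1 X95.255 Y70.085
G1 X112.956 Y62.753
G1 X130.657 Y70.085
G1 X137.989 Y87.786
M5
G00 X111.852 Y13.244
M4 S468
G1 X131.316 Y15.098 F2462
G1 X154.852 Y18.819
G1 X182.460 Y24.405
G1 X214.140 Y31.857
M5
G00 X12.507 Y80.707
M4 S468
G1 X93.506 Y119.299 F2462
G1 X147.592 Y78.037
G1 X251.199 Y42.992
M5
G00 X0.000 Y0.000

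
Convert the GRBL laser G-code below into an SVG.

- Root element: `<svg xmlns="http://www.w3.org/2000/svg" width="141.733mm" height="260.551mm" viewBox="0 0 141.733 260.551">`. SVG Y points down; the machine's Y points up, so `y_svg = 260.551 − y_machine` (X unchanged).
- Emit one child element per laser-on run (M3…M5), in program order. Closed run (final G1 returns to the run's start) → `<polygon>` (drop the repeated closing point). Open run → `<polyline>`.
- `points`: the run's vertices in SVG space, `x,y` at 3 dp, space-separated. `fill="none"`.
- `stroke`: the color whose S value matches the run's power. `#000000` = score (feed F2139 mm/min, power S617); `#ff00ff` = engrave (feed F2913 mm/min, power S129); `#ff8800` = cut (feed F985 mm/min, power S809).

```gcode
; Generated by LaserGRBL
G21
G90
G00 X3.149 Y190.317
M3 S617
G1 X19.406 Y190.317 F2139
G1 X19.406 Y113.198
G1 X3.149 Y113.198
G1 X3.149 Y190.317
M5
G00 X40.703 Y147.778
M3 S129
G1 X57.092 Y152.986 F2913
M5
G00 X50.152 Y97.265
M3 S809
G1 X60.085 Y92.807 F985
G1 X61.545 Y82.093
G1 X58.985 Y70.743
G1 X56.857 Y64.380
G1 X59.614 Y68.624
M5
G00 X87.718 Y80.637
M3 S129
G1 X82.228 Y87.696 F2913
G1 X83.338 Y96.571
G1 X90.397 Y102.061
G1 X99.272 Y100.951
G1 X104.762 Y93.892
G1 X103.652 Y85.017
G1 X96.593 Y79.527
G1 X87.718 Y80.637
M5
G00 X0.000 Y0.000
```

<svg xmlns="http://www.w3.org/2000/svg" width="141.733mm" height="260.551mm" viewBox="0 0 141.733 260.551">
  <polygon points="3.149,70.234 19.406,70.234 19.406,147.353 3.149,147.353" fill="none" stroke="#000000"/>
  <polyline points="40.703,112.773 57.092,107.565" fill="none" stroke="#ff00ff"/>
  <polyline points="50.152,163.286 60.085,167.744 61.545,178.458 58.985,189.808 56.857,196.171 59.614,191.927" fill="none" stroke="#ff8800"/>
  <polygon points="87.718,179.914 82.228,172.855 83.338,163.980 90.397,158.490 99.272,159.600 104.762,166.659 103.652,175.534 96.593,181.024" fill="none" stroke="#ff00ff"/>
</svg>

Each laser-on run becomes one SVG element. Flip Y back into SVG space with y_svg = 260.551 − y_machine.

Run 1: the run's S617 means `#000000` (score). The run returns to its start, so emit a `<polygon>` with points (Y-flipped): 3.149,70.234 19.406,70.234 19.406,147.353 3.149,147.353.

Run 2: power S129 maps to stroke `#ff00ff` (engrave). The run is open, so emit a `<polyline>` with points (Y-flipped): 40.703,112.773 57.092,107.565.

Run 3: the run's S809 means `#ff8800` (cut). The run is open, so emit a `<polyline>` with points (Y-flipped): 50.152,163.286 60.085,167.744 61.545,178.458 58.985,189.808 56.857,196.171 59.614,191.927.

Run 4: S129 ⇒ engrave layer `#ff00ff`. The run returns to its start, so emit a `<polygon>` with points (Y-flipped): 87.718,179.914 82.228,172.855 83.338,163.980 90.397,158.490 99.272,159.600 104.762,166.659 103.652,175.534 96.593,181.024.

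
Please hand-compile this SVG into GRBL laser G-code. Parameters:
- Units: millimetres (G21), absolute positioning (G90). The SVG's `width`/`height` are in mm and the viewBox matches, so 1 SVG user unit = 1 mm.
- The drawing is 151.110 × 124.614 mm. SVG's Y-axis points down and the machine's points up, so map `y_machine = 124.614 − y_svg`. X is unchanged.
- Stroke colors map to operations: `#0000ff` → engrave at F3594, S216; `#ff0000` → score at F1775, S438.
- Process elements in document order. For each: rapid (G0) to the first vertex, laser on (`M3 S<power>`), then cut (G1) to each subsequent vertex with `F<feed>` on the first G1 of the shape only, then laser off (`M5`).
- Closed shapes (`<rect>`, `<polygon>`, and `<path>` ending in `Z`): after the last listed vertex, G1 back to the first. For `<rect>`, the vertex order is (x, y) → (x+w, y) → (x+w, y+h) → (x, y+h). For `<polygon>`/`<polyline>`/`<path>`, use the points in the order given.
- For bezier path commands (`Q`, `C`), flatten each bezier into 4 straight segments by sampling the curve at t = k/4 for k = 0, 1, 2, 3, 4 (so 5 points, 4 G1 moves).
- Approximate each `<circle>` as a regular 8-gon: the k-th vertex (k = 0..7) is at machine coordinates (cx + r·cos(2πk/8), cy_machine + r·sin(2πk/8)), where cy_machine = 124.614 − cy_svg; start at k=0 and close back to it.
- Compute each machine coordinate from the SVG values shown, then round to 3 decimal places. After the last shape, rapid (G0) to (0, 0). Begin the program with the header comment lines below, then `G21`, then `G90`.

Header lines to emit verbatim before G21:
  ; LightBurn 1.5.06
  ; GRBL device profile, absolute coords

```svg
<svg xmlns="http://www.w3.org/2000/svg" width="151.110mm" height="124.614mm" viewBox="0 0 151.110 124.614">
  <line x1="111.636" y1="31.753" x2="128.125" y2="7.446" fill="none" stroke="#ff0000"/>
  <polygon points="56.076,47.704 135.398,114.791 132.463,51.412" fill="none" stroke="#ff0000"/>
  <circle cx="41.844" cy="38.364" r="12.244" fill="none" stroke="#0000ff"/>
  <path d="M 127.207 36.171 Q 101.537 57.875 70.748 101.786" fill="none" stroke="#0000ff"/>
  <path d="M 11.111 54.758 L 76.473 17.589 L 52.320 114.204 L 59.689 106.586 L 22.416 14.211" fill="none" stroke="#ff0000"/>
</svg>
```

1 u = 1 mm; y_m = 124.614 − y.

[1] `<line>` line segment, #ff0000→score S438 F1775: (111.636,92.861) → (128.125,117.168)

[2] `<polygon>` closed polygon, #ff0000→score S438 F1775: (56.076,76.910) → (135.398,9.823) → (132.463,73.202) → (56.076,76.910) (closed)

[3] `<circle>` circle, #0000ff→engrave S216 F3594: (54.088,86.250) → (50.502,94.908) → (41.844,98.494) → (33.186,94.908) → (29.600,86.250) → (33.186,77.592) → (41.844,74.006) → (50.502,77.592) → (54.088,86.250) (closed)

[4] `<path>` quadratic bezier, #0000ff→engrave S216 F3594: (127.207,88.443) → (114.052,76.203) → (100.257,61.187) → (85.823,43.396) → (70.748,22.828)

[5] `<path>` open polyline, #ff0000→score S438 F1775: (11.111,69.856) → (76.473,107.025) → (52.320,10.410) → (59.689,18.028) → (22.416,110.403)

; LightBurn 1.5.06
; GRBL device profile, absolute coords
G21
G90
G0 X111.636 Y92.861
M3 S438
G1 X128.125 Y117.168 F1775
M5
G0 X56.076 Y76.910
M3 S438
G1 X135.398 Y9.823 F1775
G1 X132.463 Y73.202
G1 X56.076 Y76.910
M5
G0 X54.088 Y86.250
M3 S216
G1 X50.502 Y94.908 F3594
G1 X41.844 Y98.494
G1 X33.186 Y94.908
G1 X29.600 Y86.250
G1 X33.186 Y77.592
G1 X41.844 Y74.006
G1 X50.502 Y77.592
G1 X54.088 Y86.250
M5
G0 X127.207 Y88.443
M3 S216
G1 X114.052 Y76.203 F3594
G1 X100.257 Y61.187
G1 X85.823 Y43.396
G1 X70.748 Y22.828
M5
G0 X11.111 Y69.856
M3 S438
G1 X76.473 Y107.025 F1775
G1 X52.320 Y10.410
G1 X59.689 Y18.028
G1 X22.416 Y110.403
M5
G0 X0.000 Y0.000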